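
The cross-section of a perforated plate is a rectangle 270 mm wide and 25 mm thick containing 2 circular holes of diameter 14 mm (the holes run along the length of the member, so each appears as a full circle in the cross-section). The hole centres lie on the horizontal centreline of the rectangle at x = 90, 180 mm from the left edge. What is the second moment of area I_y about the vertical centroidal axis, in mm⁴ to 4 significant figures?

Break the section into simple shapes (no overlaps), measuring from the bottom-left corner of the bounding box.
Plate: 270 × 25, A = 6 750 mm², x = 135 mm, Ī = 41 006 250 mm⁴.
Hole 1 (subtracted): ⌀14, A = 153.938 mm², x = 90 mm, Ī = 1885.74 mm⁴.
Hole 2 (subtracted): ⌀14, A = 153.938 mm², x = 180 mm, Ī = 1885.74 mm⁴.
By symmetry the centroid is at mid-width, x̄ = 135 mm.
Transfer each piece to the vertical centroidal axis using Ī + A·d² with d = x − 135:
  plate: d = 0 mm → contributes +41 006 250 mm⁴
  hole 1: d = -45 mm → contributes −313 610 mm⁴
  hole 2: d = 45 mm → contributes −313 610 mm⁴
Total I = 40 379 029 mm⁴.

I_y ≈ 4.038 × 10⁷ mm⁴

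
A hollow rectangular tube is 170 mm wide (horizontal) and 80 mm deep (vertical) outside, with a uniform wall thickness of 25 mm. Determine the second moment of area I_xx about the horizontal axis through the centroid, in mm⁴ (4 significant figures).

I_xx ≈ 6.983 × 10⁶ mm⁴

Break the section into simple shapes (no overlaps), measuring from the bottom-left corner of the bounding box.
Outer rectangle: 170 × 80, A = 13 600 mm², y = 40 mm, Ī = 7 253 333 mm⁴.
Inner void (subtracted): 120 × 30, A = 3 600 mm², y = 40 mm, Ī = 270 000 mm⁴.
By symmetry the centroid is at mid-height, ȳ = 40 mm.
All pieces are centred on the horizontal axis through the centroid, so I = ΣĪ (holes subtracted) = 6 983 333 mm⁴.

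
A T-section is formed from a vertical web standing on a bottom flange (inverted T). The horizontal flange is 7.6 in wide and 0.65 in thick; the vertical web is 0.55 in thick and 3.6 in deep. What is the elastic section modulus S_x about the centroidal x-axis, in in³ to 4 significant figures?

S_x ≈ 2.621 in³

Decompose the section into non-overlapping parts with the origin at the bottom-left of its bounding rectangle.
Flange: 7.6 × 0.65, A = 4.94 in², y = 0.325 in, Ī = 0.173929 in⁴.
Web: 0.55 × 3.6, A = 1.98 in², y = 2.45 in, Ī = 2.1384 in⁴.
Centroid: ȳ = ΣA·y / ΣA = 0.93302 in.
Transfer each piece to the centroidal x-axis using Ī + A·d² with d = y − 0.93302:
  flange: d = -0.60802 in → contributes +2.00019 in⁴
  web: d = 1.51698 in → contributes +6.69483 in⁴
Total I = 8.69502 in⁴.
Extreme fibre distance c = 3.31698 in; S = I/c = 2.62137 in³.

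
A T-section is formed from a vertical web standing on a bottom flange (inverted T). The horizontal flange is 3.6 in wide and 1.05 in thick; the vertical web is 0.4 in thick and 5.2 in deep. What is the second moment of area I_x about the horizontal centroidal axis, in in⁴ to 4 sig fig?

I_x ≈ 18.14 in⁴

Break the section into simple shapes (no overlaps), measuring from the bottom-left corner of the bounding box.
Flange: 3.6 × 1.05, A = 3.78 in², y = 0.525 in, Ī = 0.347288 in⁴.
Web: 0.4 × 5.2, A = 2.08 in², y = 3.65 in, Ī = 4.68693 in⁴.
Centroid: ȳ = ΣA·y / ΣA = 1.63422 in.
Transfer each piece to the horizontal centroidal axis using Ī + A·d² with d = y − 1.63422:
  flange: d = -1.10922 in → contributes +4.99804 in⁴
  web: d = 2.01578 in → contributes +13.1388 in⁴
Total I = 18.1368 in⁴.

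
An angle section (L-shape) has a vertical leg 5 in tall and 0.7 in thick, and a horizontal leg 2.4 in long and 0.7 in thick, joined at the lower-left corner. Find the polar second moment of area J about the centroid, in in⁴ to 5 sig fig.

J ≈ 13.154 in⁴

Decompose the section into non-overlapping parts with the origin at the bottom-left of its bounding rectangle.
Vertical leg: 0.7 × 5, A = 3.5 in², y = 2.5 in, Ī = 7.291667 in⁴.
Horizontal leg (remainder): 1.7 × 0.7, A = 1.19 in², y = 0.35 in, Ī = 0.04859167 in⁴.
Centroid: ȳ = ΣA·y / ΣA = 1.954478 in.
Transfer each piece to the centroidal x-axis using Ī + A·d² with d = y − 1.954478:
  vertical leg: d = 0.5455224 in → contributes +8.333248 in⁴
  horizontal leg (remainder): d = -1.604478 in → contributes +3.112066 in⁴
Total I = 11.44531 in⁴.
For the y-axis: x̄ = 0.6544776 in.
Repeating about the centroidal y-axis gives I_y = 1.708314 in⁴.
Polar second moment: J = I_x + I_y = 13.15363 in⁴.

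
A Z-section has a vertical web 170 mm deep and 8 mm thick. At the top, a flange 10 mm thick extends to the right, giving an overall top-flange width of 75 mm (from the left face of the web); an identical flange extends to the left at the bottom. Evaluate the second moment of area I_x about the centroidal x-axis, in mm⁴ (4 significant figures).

Decompose the section into non-overlapping parts with the origin at the bottom-left of its bounding rectangle.
Web: 8 × 170, A = 1 360 mm², y = 85 mm, Ī = 3 275 333 mm⁴.
Top flange (beyond web): 67 × 10, A = 670 mm², y = 165 mm, Ī = 5583.33 mm⁴.
Bottom flange (beyond web): 67 × 10, A = 670 mm², y = 5 mm, Ī = 5583.33 mm⁴.
Centroid: ȳ = ΣA·y / ΣA = 85 mm.
Transfer each piece to the centroidal x-axis using Ī + A·d² with d = y − 85:
  web: d = 0 mm → contributes +3 275 333 mm⁴
  top flange (beyond web): d = 80 mm → contributes +4 293 583 mm⁴
  bottom flange (beyond web): d = -80 mm → contributes +4 293 583 mm⁴
Total I = 11 862 500 mm⁴.

I_x ≈ 1.186 × 10⁷ mm⁴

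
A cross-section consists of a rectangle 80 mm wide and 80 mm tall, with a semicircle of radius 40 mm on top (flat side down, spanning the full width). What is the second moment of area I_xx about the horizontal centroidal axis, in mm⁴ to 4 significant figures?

I_xx ≈ 9.553 × 10⁶ mm⁴

Split into non-overlapping primitives; take the origin at the lower-left of the bounding box.
Rectangular body: 80 × 80, A = 6 400 mm², y = 40 mm, Ī = 3 413 333 mm⁴.
Semicircular cap: semicircle r = 40, A = 2513.27 mm², y = 96.9765 mm, Ī = 280 978 mm⁴.
Centroid: ȳ = ΣA·y / ΣA = 56.0657 mm.
Transfer each piece to the horizontal centroidal axis using Ī + A·d² with d = y − 56.0657:
  rectangular body: d = -16.0657 mm → contributes +5 065 208 mm⁴
  semicircular cap: d = 40.9109 mm → contributes +4 487 442 mm⁴
Total I = 9 552 650 mm⁴.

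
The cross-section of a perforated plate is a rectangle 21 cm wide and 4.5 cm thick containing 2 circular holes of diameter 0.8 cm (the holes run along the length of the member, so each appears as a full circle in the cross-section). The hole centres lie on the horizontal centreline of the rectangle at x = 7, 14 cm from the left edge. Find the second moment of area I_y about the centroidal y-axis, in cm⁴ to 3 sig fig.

Break the section into simple shapes (no overlaps), measuring from the bottom-left corner of the bounding box.
Plate: 21 × 4.5, A = 94.5 cm², x = 10.5 cm, Ī = 3472.9 cm⁴.
Hole 1 (subtracted): ⌀0.8, A = 0.50265 cm², x = 7 cm, Ī = 0.020106 cm⁴.
Hole 2 (subtracted): ⌀0.8, A = 0.50265 cm², x = 14 cm, Ī = 0.020106 cm⁴.
By symmetry the centroid is at mid-width, x̄ = 10.5 cm.
Transfer each piece to the centroidal y-axis using Ī + A·d² with d = x − 10.5:
  plate: d = 0 cm → contributes +3472.9 cm⁴
  hole 1: d = -3.5 cm → contributes −6.1776 cm⁴
  hole 2: d = 3.5 cm → contributes −6.1776 cm⁴
Total I = 3460.5 cm⁴.

I_y ≈ 3460 cm⁴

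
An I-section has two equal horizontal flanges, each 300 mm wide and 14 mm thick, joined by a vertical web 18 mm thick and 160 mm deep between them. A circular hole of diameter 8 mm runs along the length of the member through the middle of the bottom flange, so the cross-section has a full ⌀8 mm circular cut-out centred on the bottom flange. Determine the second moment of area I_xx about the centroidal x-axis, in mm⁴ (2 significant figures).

I_xx ≈ 6.9 × 10⁷ mm⁴

Treat the section as a set of non-overlapping primitives; coordinates are from the bounding-box lower-left.
Bottom flange: 300 × 14, A = 4 200 mm², y = 7 mm, Ī = 68 600 mm⁴.
Web: 18 × 160, A = 2 880 mm², y = 94 mm, Ī = 6 144 000 mm⁴.
Top flange: 300 × 14, A = 4 200 mm², y = 181 mm, Ī = 68 600 mm⁴.
Hole (subtracted): ⌀8, A = 50.27 mm², y = 7 mm, Ī = 201.1 mm⁴.
Centroid: ȳ = ΣA·y / ΣA = 94.39 mm.
Transfer each piece to the centroidal x-axis using Ī + A·d² with d = y − 94.39:
  bottom flange: d = -87.39 mm → contributes +32 143 626 mm⁴
  web: d = -0.3894 mm → contributes +6 144 437 mm⁴
  top flange: d = 86.61 mm → contributes +31 574 448 mm⁴
  hole: d = -87.39 mm → contributes −384 074 mm⁴
Total I = 69 478 437 mm⁴.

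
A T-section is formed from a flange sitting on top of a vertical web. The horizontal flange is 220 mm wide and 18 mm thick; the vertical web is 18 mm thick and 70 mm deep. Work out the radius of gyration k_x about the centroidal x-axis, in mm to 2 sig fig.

Break the section into simple shapes (no overlaps), measuring from the bottom-left corner of the bounding box.
Flange: 220 × 18, A = 3 960 mm², y = 79 mm, Ī = 106 920 mm⁴.
Web: 18 × 70, A = 1 260 mm², y = 35 mm, Ī = 514 500 mm⁴.
Centroid: ȳ = ΣA·y / ΣA = 68.38 mm.
Transfer each piece to the centroidal x-axis using Ī + A·d² with d = y − 68.38:
  flange: d = 10.62 mm → contributes +553 604 mm⁴
  web: d = -33.38 mm → contributes +1 918 365 mm⁴
Total I = 2 471 969 mm⁴.
Radius of gyration: k = √(I/A) = √(2 471 969 / 5 220) = 21.76 mm.

k_x ≈ 22 mm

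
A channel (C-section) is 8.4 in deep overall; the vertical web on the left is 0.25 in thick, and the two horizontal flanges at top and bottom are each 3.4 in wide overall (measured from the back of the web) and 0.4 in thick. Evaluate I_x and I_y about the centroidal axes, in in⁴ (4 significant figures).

I_x ≈ 52.70 in⁴, I_y ≈ 5.405 in⁴

Decompose the section into non-overlapping parts with the origin at the bottom-left of its bounding rectangle.
Web: 0.25 × 8.4, A = 2.1 in², y = 4.2 in, Ī = 12.348 in⁴.
Top flange (beyond web): 3.15 × 0.4, A = 1.26 in², y = 8.2 in, Ī = 0.0168 in⁴.
Bottom flange (beyond web): 3.15 × 0.4, A = 1.26 in², y = 0.2 in, Ī = 0.0168 in⁴.
By symmetry the centroid is at mid-height, ȳ = 4.2 in.
Transfer each piece to the centroidal x-axis using Ī + A·d² with d = y − 4.2:
  web: d = 0 in → contributes +12.348 in⁴
  top flange (beyond web): d = 4 in → contributes +20.1768 in⁴
  bottom flange (beyond web): d = -4 in → contributes +20.1768 in⁴
Total I = 52.7016 in⁴.
For the y-axis: x̄ = 1.05227 in.
Repeating about the centroidal y-axis gives I_y = 5.40503 in⁴.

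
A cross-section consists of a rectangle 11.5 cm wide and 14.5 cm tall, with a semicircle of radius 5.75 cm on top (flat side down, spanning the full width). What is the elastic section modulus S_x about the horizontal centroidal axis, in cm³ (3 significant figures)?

S_x ≈ 632 cm³

Decompose the section into non-overlapping parts with the origin at the bottom-left of its bounding rectangle.
Rectangular body: 11.5 × 14.5, A = 166.75 cm², y = 7.25 cm, Ī = 2921.6 cm⁴.
Semicircular cap: semicircle r = 5.75, A = 51.934 cm², y = 16.94 cm, Ī = 119.98 cm⁴.
Centroid: ȳ = ΣA·y / ΣA = 9.5513 cm.
Transfer each piece to the horizontal centroidal axis using Ī + A·d² with d = y − 9.5513:
  rectangular body: d = -2.3013 cm → contributes +3804.7 cm⁴
  semicircular cap: d = 7.389 cm → contributes +2955.5 cm⁴
Total I = 6760.2 cm⁴.
Extreme fibre distance c = 10.699 cm; S = I/c = 631.87 cm³.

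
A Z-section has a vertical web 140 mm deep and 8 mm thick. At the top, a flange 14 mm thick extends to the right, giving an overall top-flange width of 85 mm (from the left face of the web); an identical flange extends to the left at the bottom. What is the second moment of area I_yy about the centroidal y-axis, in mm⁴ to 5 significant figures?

Split into non-overlapping primitives; take the origin at the lower-left of the bounding box.
Web: 8 × 140, A = 1 120 mm², x = 81 mm, Ī = 5973.333 mm⁴.
Top flange (beyond web): 77 × 14, A = 1 078 mm², x = 123.5 mm, Ī = 532621.8 mm⁴.
Bottom flange (beyond web): 77 × 14, A = 1 078 mm², x = 38.5 mm, Ī = 532621.8 mm⁴.
Centroid: x̄ = ΣA·x / ΣA = 81 mm.
Transfer each piece to the centroidal y-axis using Ī + A·d² with d = x − 81:
  web: d = 0 mm → contributes +5973.333 mm⁴
  top flange (beyond web): d = 42.5 mm → contributes +2 479 759 mm⁴
  bottom flange (beyond web): d = -42.5 mm → contributes +2 479 759 mm⁴
Total I = 4 965 492 mm⁴.

I_yy ≈ 4.9655 × 10⁶ mm⁴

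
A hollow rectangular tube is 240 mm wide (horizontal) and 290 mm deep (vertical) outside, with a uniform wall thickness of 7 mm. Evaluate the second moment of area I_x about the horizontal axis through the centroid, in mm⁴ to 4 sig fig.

Split into non-overlapping primitives; take the origin at the lower-left of the bounding box.
Outer rectangle: 240 × 290, A = 69 600 mm², y = 145 mm, Ī = 487 780 000 mm⁴.
Inner void (subtracted): 226 × 276, A = 62 376 mm², y = 145 mm, Ī = 395 962 848 mm⁴.
By symmetry the centroid is at mid-height, ȳ = 145 mm.
All pieces are centred on the horizontal axis through the centroid, so I = ΣĪ (holes subtracted) = 91 817 152 mm⁴.

I_x ≈ 9.182 × 10⁷ mm⁴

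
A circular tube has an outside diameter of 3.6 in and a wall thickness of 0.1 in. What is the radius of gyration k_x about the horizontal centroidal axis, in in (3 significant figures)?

k_x ≈ 1.24 in

Treat the section as a set of non-overlapping primitives; coordinates are from the bounding-box lower-left.
Outer circle: ⌀3.6, A = 10.179 in², y = 1.8 in, Ī = 8.2448 in⁴.
Bore (subtracted): ⌀3.4, A = 9.0792 in², y = 1.8 in, Ī = 6.5597 in⁴.
By symmetry the centroid is at mid-height, ȳ = 1.8 in.
All pieces are centred on the horizontal centroidal axis, so I = ΣĪ (holes subtracted) = 1.6851 in⁴.
Radius of gyration: k = √(I/A) = √(1.6851 / 1.0996) = 1.2379 in.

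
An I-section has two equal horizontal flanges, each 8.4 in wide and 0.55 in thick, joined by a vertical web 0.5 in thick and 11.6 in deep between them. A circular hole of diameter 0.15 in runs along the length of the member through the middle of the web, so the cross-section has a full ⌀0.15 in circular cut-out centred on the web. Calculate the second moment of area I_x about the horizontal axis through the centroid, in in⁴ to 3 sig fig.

Decompose the section into non-overlapping parts with the origin at the bottom-left of its bounding rectangle.
Bottom flange: 8.4 × 0.55, A = 4.62 in², y = 0.275 in, Ī = 0.11646 in⁴.
Web: 0.5 × 11.6, A = 5.8 in², y = 6.35 in, Ī = 65.037 in⁴.
Top flange: 8.4 × 0.55, A = 4.62 in², y = 12.425 in, Ī = 0.11646 in⁴.
Hole (subtracted): ⌀0.15, A = 0.017671 in², y = 6.35 in, Ī = 0.00002485 in⁴.
By symmetry the centroid is at mid-height, ȳ = 6.35 in.
Transfer each piece to the horizontal axis through the centroid using Ī + A·d² with d = y − 6.35:
  bottom flange: d = -6.075 in → contributes +170.62 in⁴
  web: d = 0 in → contributes +65.037 in⁴
  top flange: d = 6.075 in → contributes +170.62 in⁴
  hole: d = 0 in → contributes −0.00002485 in⁴
Total I = 406.28 in⁴.

I_x ≈ 406 in⁴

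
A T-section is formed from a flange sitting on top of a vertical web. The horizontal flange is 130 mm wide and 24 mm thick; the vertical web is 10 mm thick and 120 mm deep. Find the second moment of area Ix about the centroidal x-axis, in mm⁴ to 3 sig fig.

Ix ≈ 6.08 × 10⁶ mm⁴

Treat the section as a set of non-overlapping primitives; coordinates are from the bounding-box lower-left.
Flange: 130 × 24, A = 3 120 mm², y = 132 mm, Ī = 149 760 mm⁴.
Web: 10 × 120, A = 1 200 mm², y = 60 mm, Ī = 1 440 000 mm⁴.
Centroid: ȳ = ΣA·y / ΣA = 112 mm.
Transfer each piece to the centroidal x-axis using Ī + A·d² with d = y − 112:
  flange: d = 20 mm → contributes +1 397 760 mm⁴
  web: d = -52 mm → contributes +4 684 800 mm⁴
Total I = 6 082 560 mm⁴.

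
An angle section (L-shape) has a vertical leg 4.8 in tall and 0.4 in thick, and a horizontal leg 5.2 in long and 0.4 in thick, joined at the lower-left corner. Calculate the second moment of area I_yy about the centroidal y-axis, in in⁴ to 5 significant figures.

I_yy ≈ 10.202 in⁴

Treat the section as a set of non-overlapping primitives; coordinates are from the bounding-box lower-left.
Vertical leg: 0.4 × 4.8, A = 1.92 in², x = 0.2 in, Ī = 0.0256 in⁴.
Horizontal leg (remainder): 4.8 × 0.4, A = 1.92 in², x = 2.8 in, Ī = 3.6864 in⁴.
Centroid: x̄ = ΣA·x / ΣA = 1.5 in.
Transfer each piece to the centroidal y-axis using Ī + A·d² with d = x − 1.5:
  vertical leg: d = -1.3 in → contributes +3.2704 in⁴
  horizontal leg (remainder): d = 1.3 in → contributes +6.9312 in⁴
Total I = 10.2016 in⁴.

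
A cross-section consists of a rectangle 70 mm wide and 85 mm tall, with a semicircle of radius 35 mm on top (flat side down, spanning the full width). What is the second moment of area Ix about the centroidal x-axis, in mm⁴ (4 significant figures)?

Ix ≈ 8.530 × 10⁶ mm⁴

Split into non-overlapping primitives; take the origin at the lower-left of the bounding box.
Rectangular body: 70 × 85, A = 5 950 mm², y = 42.5 mm, Ī = 3 582 396 mm⁴.
Semicircular cap: semicircle r = 35, A = 1924.23 mm², y = 99.8545 mm, Ī = 164 704 mm⁴.
Centroid: ȳ = ΣA·y / ΣA = 56.5157 mm.
Transfer each piece to the centroidal x-axis using Ī + A·d² with d = y − 56.5157:
  rectangular body: d = -14.0157 mm → contributes +4 751 216 mm⁴
  semicircular cap: d = 43.3387 mm → contributes +3 778 874 mm⁴
Total I = 8 530 090 mm⁴.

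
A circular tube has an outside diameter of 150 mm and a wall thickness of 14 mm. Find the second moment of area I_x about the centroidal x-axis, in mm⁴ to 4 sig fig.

Decompose the section into non-overlapping parts with the origin at the bottom-left of its bounding rectangle.
Outer circle: ⌀150, A = 17671.5 mm², y = 75 mm, Ī = 24 850 489 mm⁴.
Bore (subtracted): ⌀122, A = 11689.9 mm², y = 75 mm, Ī = 10 874 498 mm⁴.
By symmetry the centroid is at mid-height, ȳ = 75 mm.
All pieces are centred on the centroidal x-axis, so I = ΣĪ (holes subtracted) = 13 975 991 mm⁴.

I_x ≈ 1.398 × 10⁷ mm⁴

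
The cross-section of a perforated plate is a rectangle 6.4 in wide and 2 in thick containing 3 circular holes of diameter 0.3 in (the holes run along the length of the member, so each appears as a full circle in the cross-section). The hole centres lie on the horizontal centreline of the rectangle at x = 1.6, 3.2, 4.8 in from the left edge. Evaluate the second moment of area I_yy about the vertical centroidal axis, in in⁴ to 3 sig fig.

Decompose the section into non-overlapping parts with the origin at the bottom-left of its bounding rectangle.
Plate: 6.4 × 2, A = 12.8 in², x = 3.2 in, Ī = 43.691 in⁴.
Hole 1 (subtracted): ⌀0.3, A = 0.070686 in², x = 1.6 in, Ī = 0.00039761 in⁴.
Hole 2 (subtracted): ⌀0.3, A = 0.070686 in², x = 3.2 in, Ī = 0.00039761 in⁴.
Hole 3 (subtracted): ⌀0.3, A = 0.070686 in², x = 4.8 in, Ī = 0.00039761 in⁴.
By symmetry the centroid is at mid-width, x̄ = 3.2 in.
Transfer each piece to the vertical centroidal axis using Ī + A·d² with d = x − 3.2:
  plate: d = 0 in → contributes +43.691 in⁴
  hole 1: d = -1.6 in → contributes −0.18135 in⁴
  hole 2: d = 0 in → contributes −0.00039761 in⁴
  hole 3: d = 1.6 in → contributes −0.18135 in⁴
Total I = 43.328 in⁴.

I_yy ≈ 43.3 in⁴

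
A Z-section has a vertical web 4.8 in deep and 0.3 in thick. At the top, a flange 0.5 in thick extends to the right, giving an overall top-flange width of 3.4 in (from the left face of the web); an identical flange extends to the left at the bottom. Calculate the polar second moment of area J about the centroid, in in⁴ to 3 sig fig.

J ≈ 28.6 in⁴

Split into non-overlapping primitives; take the origin at the lower-left of the bounding box.
Web: 0.3 × 4.8, A = 1.44 in², y = 2.4 in, Ī = 2.7648 in⁴.
Top flange (beyond web): 3.1 × 0.5, A = 1.55 in², y = 4.55 in, Ī = 0.032292 in⁴.
Bottom flange (beyond web): 3.1 × 0.5, A = 1.55 in², y = 0.25 in, Ī = 0.032292 in⁴.
Centroid: ȳ = ΣA·y / ΣA = 2.4 in.
Transfer each piece to the centroidal x-axis using Ī + A·d² with d = y − 2.4:
  web: d = 0 in → contributes +2.7648 in⁴
  top flange (beyond web): d = 2.15 in → contributes +7.1972 in⁴
  bottom flange (beyond web): d = -2.15 in → contributes +7.1972 in⁴
Total I = 17.159 in⁴.
For the y-axis: x̄ = 3.25 in.
Repeating about the centroidal y-axis gives I_y = 11.452 in⁴.
Polar second moment: J = I_x + I_y = 28.612 in⁴.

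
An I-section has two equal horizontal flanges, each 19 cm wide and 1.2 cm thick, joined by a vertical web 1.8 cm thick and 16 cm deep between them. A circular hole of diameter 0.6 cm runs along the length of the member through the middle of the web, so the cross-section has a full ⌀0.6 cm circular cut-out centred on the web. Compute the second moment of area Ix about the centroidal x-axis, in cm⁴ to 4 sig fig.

Decompose the section into non-overlapping parts with the origin at the bottom-left of its bounding rectangle.
Bottom flange: 19 × 1.2, A = 22.8 cm², y = 0.6 cm, Ī = 2.736 cm⁴.
Web: 1.8 × 16, A = 28.8 cm², y = 9.2 cm, Ī = 614.4 cm⁴.
Top flange: 19 × 1.2, A = 22.8 cm², y = 17.8 cm, Ī = 2.736 cm⁴.
Hole (subtracted): ⌀0.6, A = 0.282743 cm², y = 9.2 cm, Ī = 0.00636173 cm⁴.
By symmetry the centroid is at mid-height, ȳ = 9.2 cm.
Transfer each piece to the centroidal x-axis using Ī + A·d² with d = y − 9.2:
  bottom flange: d = -8.6 cm → contributes +1689.02 cm⁴
  web: d = 0 cm → contributes +614.4 cm⁴
  top flange: d = 8.6 cm → contributes +1689.02 cm⁴
  hole: d = 0 cm → contributes −0.00636173 cm⁴
Total I = 3992.44 cm⁴.

Ix ≈ 3992 cm⁴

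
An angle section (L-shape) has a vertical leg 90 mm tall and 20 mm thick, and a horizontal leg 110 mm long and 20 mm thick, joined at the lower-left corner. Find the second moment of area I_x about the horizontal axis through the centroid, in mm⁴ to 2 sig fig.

Treat the section as a set of non-overlapping primitives; coordinates are from the bounding-box lower-left.
Vertical leg: 20 × 90, A = 1 800 mm², y = 45 mm, Ī = 1 215 000 mm⁴.
Horizontal leg (remainder): 90 × 20, A = 1 800 mm², y = 10 mm, Ī = 60 000 mm⁴.
Centroid: ȳ = ΣA·y / ΣA = 27.5 mm.
Transfer each piece to the horizontal axis through the centroid using Ī + A·d² with d = y − 27.5:
  vertical leg: d = 17.5 mm → contributes +1 766 250 mm⁴
  horizontal leg (remainder): d = -17.5 mm → contributes +611 250 mm⁴
Total I = 2 377 500 mm⁴.

I_x ≈ 2.4 × 10⁶ mm⁴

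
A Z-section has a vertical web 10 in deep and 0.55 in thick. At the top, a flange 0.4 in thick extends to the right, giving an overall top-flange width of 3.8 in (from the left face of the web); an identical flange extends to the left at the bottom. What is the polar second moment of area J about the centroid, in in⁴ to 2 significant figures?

J ≈ 120 in⁴

Decompose the section into non-overlapping parts with the origin at the bottom-left of its bounding rectangle.
Web: 0.55 × 10, A = 5.5 in², y = 5 in, Ī = 45.83 in⁴.
Top flange (beyond web): 3.25 × 0.4, A = 1.3 in², y = 9.8 in, Ī = 0.01733 in⁴.
Bottom flange (beyond web): 3.25 × 0.4, A = 1.3 in², y = 0.2 in, Ī = 0.01733 in⁴.
Centroid: ȳ = ΣA·y / ΣA = 5 in.
Transfer each piece to the centroidal x-axis using Ī + A·d² with d = y − 5:
  web: d = 0 in → contributes +45.83 in⁴
  top flange (beyond web): d = 4.8 in → contributes +29.97 in⁴
  bottom flange (beyond web): d = -4.8 in → contributes +29.97 in⁴
Total I = 105.8 in⁴.
For the y-axis: x̄ = 3.525 in.
Repeating about the centroidal y-axis gives I_y = 11.81 in⁴.
Polar second moment: J = I_x + I_y = 117.6 in⁴.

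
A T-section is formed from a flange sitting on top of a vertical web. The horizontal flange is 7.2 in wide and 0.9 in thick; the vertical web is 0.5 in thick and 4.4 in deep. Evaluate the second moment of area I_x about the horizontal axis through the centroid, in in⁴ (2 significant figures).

I_x ≈ 16 in⁴

Treat the section as a set of non-overlapping primitives; coordinates are from the bounding-box lower-left.
Flange: 7.2 × 0.9, A = 6.48 in², y = 4.85 in, Ī = 0.4374 in⁴.
Web: 0.5 × 4.4, A = 2.2 in², y = 2.2 in, Ī = 3.549 in⁴.
Centroid: ȳ = ΣA·y / ΣA = 4.178 in.
Transfer each piece to the horizontal axis through the centroid using Ī + A·d² with d = y − 4.178:
  flange: d = 0.6717 in → contributes +3.361 in⁴
  web: d = -1.978 in → contributes +12.16 in⁴
Total I = 15.52 in⁴.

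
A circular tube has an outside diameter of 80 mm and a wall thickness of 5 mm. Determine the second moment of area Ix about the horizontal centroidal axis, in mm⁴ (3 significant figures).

Ix ≈ 8.32 × 10⁵ mm⁴

Split into non-overlapping primitives; take the origin at the lower-left of the bounding box.
Outer circle: ⌀80, A = 5026.5 mm², y = 40 mm, Ī = 2 010 619 mm⁴.
Bore (subtracted): ⌀70, A = 3848.5 mm², y = 40 mm, Ī = 1 178 588 mm⁴.
By symmetry the centroid is at mid-height, ȳ = 40 mm.
All pieces are centred on the horizontal centroidal axis, so I = ΣĪ (holes subtracted) = 832 031 mm⁴.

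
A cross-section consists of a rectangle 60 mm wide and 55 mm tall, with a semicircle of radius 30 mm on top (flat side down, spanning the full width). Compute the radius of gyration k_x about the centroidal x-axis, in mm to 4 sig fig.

k_x ≈ 23.13 mm

Treat the section as a set of non-overlapping primitives; coordinates are from the bounding-box lower-left.
Rectangular body: 60 × 55, A = 3 300 mm², y = 27.5 mm, Ī = 831 875 mm⁴.
Semicircular cap: semicircle r = 30, A = 1413.72 mm², y = 67.7324 mm, Ī = 88903.1 mm⁴.
Centroid: ȳ = ΣA·y / ΣA = 39.5663 mm.
Transfer each piece to the centroidal x-axis using Ī + A·d² with d = y − 39.5663:
  rectangular body: d = -12.0663 mm → contributes +1 312 342 mm⁴
  semicircular cap: d = 28.1661 mm → contributes +1 210 444 mm⁴
Total I = 2 522 786 mm⁴.
Radius of gyration: k = √(I/A) = √(2 522 786 / 4713.72) = 23.1344 mm.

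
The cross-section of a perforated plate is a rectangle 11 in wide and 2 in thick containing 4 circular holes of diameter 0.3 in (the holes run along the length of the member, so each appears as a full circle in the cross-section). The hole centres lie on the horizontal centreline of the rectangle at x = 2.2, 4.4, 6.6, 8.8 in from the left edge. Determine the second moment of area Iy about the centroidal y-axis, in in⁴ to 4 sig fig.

Iy ≈ 220.1 in⁴

Break the section into simple shapes (no overlaps), measuring from the bottom-left corner of the bounding box.
Plate: 11 × 2, A = 22 in², x = 5.5 in, Ī = 221.833 in⁴.
Hole 1 (subtracted): ⌀0.3, A = 0.0706858 in², x = 2.2 in, Ī = 0.000397608 in⁴.
Hole 2 (subtracted): ⌀0.3, A = 0.0706858 in², x = 4.4 in, Ī = 0.000397608 in⁴.
Hole 3 (subtracted): ⌀0.3, A = 0.0706858 in², x = 6.6 in, Ī = 0.000397608 in⁴.
Hole 4 (subtracted): ⌀0.3, A = 0.0706858 in², x = 8.8 in, Ī = 0.000397608 in⁴.
By symmetry the centroid is at mid-width, x̄ = 5.5 in.
Transfer each piece to the centroidal y-axis using Ī + A·d² with d = x − 5.5:
  plate: d = 0 in → contributes +221.833 in⁴
  hole 1: d = -3.3 in → contributes −0.770166 in⁴
  hole 2: d = -1.1 in → contributes −0.0859275 in⁴
  hole 3: d = 1.1 in → contributes −0.0859275 in⁴
  hole 4: d = 3.3 in → contributes −0.770166 in⁴
Total I = 220.121 in⁴.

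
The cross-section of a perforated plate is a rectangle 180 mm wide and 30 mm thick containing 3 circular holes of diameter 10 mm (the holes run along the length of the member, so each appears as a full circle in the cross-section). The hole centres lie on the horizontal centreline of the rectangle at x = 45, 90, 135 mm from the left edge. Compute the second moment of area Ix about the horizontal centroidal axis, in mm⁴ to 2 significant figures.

Ix ≈ 4.0 × 10⁵ mm⁴

Break the section into simple shapes (no overlaps), measuring from the bottom-left corner of the bounding box.
Plate: 180 × 30, A = 5 400 mm², y = 15 mm, Ī = 405 000 mm⁴.
Hole 1 (subtracted): ⌀10, A = 78.54 mm², y = 15 mm, Ī = 490.9 mm⁴.
Hole 2 (subtracted): ⌀10, A = 78.54 mm², y = 15 mm, Ī = 490.9 mm⁴.
Hole 3 (subtracted): ⌀10, A = 78.54 mm², y = 15 mm, Ī = 490.9 mm⁴.
By symmetry the centroid is at mid-height, ȳ = 15 mm.
All pieces are centred on the horizontal centroidal axis, so I = ΣĪ (holes subtracted) = 403 527 mm⁴.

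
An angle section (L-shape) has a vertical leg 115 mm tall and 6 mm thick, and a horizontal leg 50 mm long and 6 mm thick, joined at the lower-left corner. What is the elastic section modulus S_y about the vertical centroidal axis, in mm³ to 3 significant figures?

S_y ≈ 4090 mm³

Split into non-overlapping primitives; take the origin at the lower-left of the bounding box.
Vertical leg: 6 × 115, A = 690 mm², x = 3 mm, Ī = 2 070 mm⁴.
Horizontal leg (remainder): 44 × 6, A = 264 mm², x = 28 mm, Ī = 42 592 mm⁴.
Centroid: x̄ = ΣA·x / ΣA = 9.9182 mm.
Transfer each piece to the vertical centroidal axis using Ī + A·d² with d = x − 9.9182:
  vertical leg: d = -6.9182 mm → contributes +35 095 mm⁴
  horizontal leg (remainder): d = 18.082 mm → contributes +128 907 mm⁴
Total I = 164 002 mm⁴.
Extreme fibre distance c = 40.082 mm; S = I/c = 4091.7 mm³.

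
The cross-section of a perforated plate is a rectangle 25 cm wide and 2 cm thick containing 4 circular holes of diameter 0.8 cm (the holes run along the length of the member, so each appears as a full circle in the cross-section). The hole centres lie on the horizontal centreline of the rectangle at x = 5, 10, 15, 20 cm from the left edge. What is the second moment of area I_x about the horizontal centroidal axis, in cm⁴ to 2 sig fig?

I_x ≈ 17 cm⁴

Treat the section as a set of non-overlapping primitives; coordinates are from the bounding-box lower-left.
Plate: 25 × 2, A = 50 cm², y = 1 cm, Ī = 16.67 cm⁴.
Hole 1 (subtracted): ⌀0.8, A = 0.5027 cm², y = 1 cm, Ī = 0.02011 cm⁴.
Hole 2 (subtracted): ⌀0.8, A = 0.5027 cm², y = 1 cm, Ī = 0.02011 cm⁴.
Hole 3 (subtracted): ⌀0.8, A = 0.5027 cm², y = 1 cm, Ī = 0.02011 cm⁴.
Hole 4 (subtracted): ⌀0.8, A = 0.5027 cm², y = 1 cm, Ī = 0.02011 cm⁴.
By symmetry the centroid is at mid-height, ȳ = 1 cm.
All pieces are centred on the horizontal centroidal axis, so I = ΣĪ (holes subtracted) = 16.59 cm⁴.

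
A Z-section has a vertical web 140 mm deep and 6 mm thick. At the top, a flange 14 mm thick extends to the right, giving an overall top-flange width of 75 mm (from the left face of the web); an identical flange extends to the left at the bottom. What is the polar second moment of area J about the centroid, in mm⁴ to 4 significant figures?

J ≈ 1.256 × 10⁷ mm⁴

Split into non-overlapping primitives; take the origin at the lower-left of the bounding box.
Web: 6 × 140, A = 840 mm², y = 70 mm, Ī = 1 372 000 mm⁴.
Top flange (beyond web): 69 × 14, A = 966 mm², y = 133 mm, Ī = 15 778 mm⁴.
Bottom flange (beyond web): 69 × 14, A = 966 mm², y = 7 mm, Ī = 15 778 mm⁴.
Centroid: ȳ = ΣA·y / ΣA = 70 mm.
Transfer each piece to the centroidal x-axis using Ī + A·d² with d = y − 70:
  web: d = 0 mm → contributes +1 372 000 mm⁴
  top flange (beyond web): d = 63 mm → contributes +3 849 832 mm⁴
  bottom flange (beyond web): d = -63 mm → contributes +3 849 832 mm⁴
Total I = 9 071 664 mm⁴.
For the y-axis: x̄ = 72 mm.
Repeating about the centroidal y-axis gives I_y = 3 485 916 mm⁴.
Polar second moment: J = I_x + I_y = 12 557 580 mm⁴.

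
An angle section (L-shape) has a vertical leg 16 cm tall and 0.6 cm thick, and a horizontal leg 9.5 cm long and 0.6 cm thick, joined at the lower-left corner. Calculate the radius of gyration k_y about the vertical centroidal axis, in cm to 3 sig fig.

k_y ≈ 2.75 cm

Treat the section as a set of non-overlapping primitives; coordinates are from the bounding-box lower-left.
Vertical leg: 0.6 × 16, A = 9.6 cm², x = 0.3 cm, Ī = 0.288 cm⁴.
Horizontal leg (remainder): 8.9 × 0.6, A = 5.34 cm², x = 5.05 cm, Ī = 35.248 cm⁴.
Centroid: x̄ = ΣA·x / ΣA = 1.9978 cm.
Transfer each piece to the vertical centroidal axis using Ī + A·d² with d = x − 1.9978:
  vertical leg: d = -1.6978 cm → contributes +27.96 cm⁴
  horizontal leg (remainder): d = 3.0522 cm → contributes +84.996 cm⁴
Total I = 112.96 cm⁴.
Radius of gyration: k = √(I/A) = √(112.96 / 14.94) = 2.7497 cm.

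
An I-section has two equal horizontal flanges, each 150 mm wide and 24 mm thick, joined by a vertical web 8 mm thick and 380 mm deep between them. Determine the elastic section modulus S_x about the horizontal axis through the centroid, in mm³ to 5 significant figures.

S_x ≈ 1.5454 × 10⁶ mm³

Split into non-overlapping primitives; take the origin at the lower-left of the bounding box.
Bottom flange: 150 × 24, A = 3 600 mm², y = 12 mm, Ī = 172 800 mm⁴.
Web: 8 × 380, A = 3 040 mm², y = 214 mm, Ī = 36 581 333 mm⁴.
Top flange: 150 × 24, A = 3 600 mm², y = 416 mm, Ī = 172 800 mm⁴.
By symmetry the centroid is at mid-height, ȳ = 214 mm.
Transfer each piece to the horizontal axis through the centroid using Ī + A·d² with d = y − 214:
  bottom flange: d = -202 mm → contributes +147 067 200 mm⁴
  web: d = 0 mm → contributes +36 581 333 mm⁴
  top flange: d = 202 mm → contributes +147 067 200 mm⁴
Total I = 330 715 733 mm⁴.
Extreme fibre distance c = 214 mm; S = I/c = 1 545 401 mm³.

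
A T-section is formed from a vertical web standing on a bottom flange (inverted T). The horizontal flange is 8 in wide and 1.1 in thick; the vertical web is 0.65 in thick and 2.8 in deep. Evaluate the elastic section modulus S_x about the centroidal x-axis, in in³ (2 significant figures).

Split into non-overlapping primitives; take the origin at the lower-left of the bounding box.
Flange: 8 × 1.1, A = 8.8 in², y = 0.55 in, Ī = 0.8873 in⁴.
Web: 0.65 × 2.8, A = 1.82 in², y = 2.5 in, Ī = 1.189 in⁴.
Centroid: ȳ = ΣA·y / ΣA = 0.8842 in.
Transfer each piece to the centroidal x-axis using Ī + A·d² with d = y − 0.8842:
  flange: d = -0.3342 in → contributes +1.87 in⁴
  web: d = 1.616 in → contributes +5.941 in⁴
Total I = 7.811 in⁴.
Extreme fibre distance c = 3.016 in; S = I/c = 2.59 in³.

S_x ≈ 2.6 in³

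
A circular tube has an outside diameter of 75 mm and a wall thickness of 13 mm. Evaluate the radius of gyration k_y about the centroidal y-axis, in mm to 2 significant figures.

Split into non-overlapping primitives; take the origin at the lower-left of the bounding box.
Outer circle: ⌀75, A = 4 418 mm², x = 37.5 mm, Ī = 1 553 156 mm⁴.
Bore (subtracted): ⌀49, A = 1 886 mm², x = 37.5 mm, Ī = 282 979 mm⁴.
By symmetry the centroid is at mid-width, x̄ = 37.5 mm.
All pieces are centred on the centroidal y-axis, so I = ΣĪ (holes subtracted) = 1 270 177 mm⁴.
Radius of gyration: k = √(I/A) = √(1 270 177 / 2 532) = 22.4 mm.

k_y ≈ 22 mm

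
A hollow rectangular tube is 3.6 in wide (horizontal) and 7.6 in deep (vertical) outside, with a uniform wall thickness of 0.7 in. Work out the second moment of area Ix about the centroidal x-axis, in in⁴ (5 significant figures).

Ix ≈ 87.999 in⁴

Decompose the section into non-overlapping parts with the origin at the bottom-left of its bounding rectangle.
Outer rectangle: 3.6 × 7.6, A = 27.36 in², y = 3.8 in, Ī = 131.6928 in⁴.
Inner void (subtracted): 2.2 × 6.2, A = 13.64 in², y = 3.8 in, Ī = 43.69347 in⁴.
By symmetry the centroid is at mid-height, ȳ = 3.8 in.
All pieces are centred on the centroidal x-axis, so I = ΣĪ (holes subtracted) = 87.99933 in⁴.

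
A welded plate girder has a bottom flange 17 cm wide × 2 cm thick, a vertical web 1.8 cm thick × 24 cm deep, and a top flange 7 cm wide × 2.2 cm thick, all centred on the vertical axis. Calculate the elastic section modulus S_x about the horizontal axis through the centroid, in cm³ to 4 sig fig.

Break the section into simple shapes (no overlaps), measuring from the bottom-left corner of the bounding box.
Bottom plate: 17 × 2, A = 34 cm², y = 1 cm, Ī = 11.3333 cm⁴.
Web plate: 1.8 × 24, A = 43.2 cm², y = 14 cm, Ī = 2073.6 cm⁴.
Top plate: 7 × 2.2, A = 15.4 cm², y = 27.1 cm, Ī = 6.21133 cm⁴.
Centroid: ȳ = ΣA·y / ΣA = 11.4054 cm.
Transfer each piece to the horizontal axis through the centroid using Ī + A·d² with d = y − 11.4054:
  bottom plate: d = -10.4054 cm → contributes +3692.59 cm⁴
  web plate: d = 2.5946 cm → contributes +2364.42 cm⁴
  top plate: d = 15.6946 cm → contributes +3799.55 cm⁴
Total I = 9856.56 cm⁴.
Extreme fibre distance c = 16.7946 cm; S = I/c = 586.889 cm³.

S_x ≈ 586.9 cm³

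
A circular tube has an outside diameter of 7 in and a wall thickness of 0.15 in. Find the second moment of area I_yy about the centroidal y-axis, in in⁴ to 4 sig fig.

Decompose the section into non-overlapping parts with the origin at the bottom-left of its bounding rectangle.
Outer circle: ⌀7, A = 38.4845 in², x = 3.5 in, Ī = 117.859 in⁴.
Bore (subtracted): ⌀6.7, A = 35.2565 in², x = 3.5 in, Ī = 98.9166 in⁴.
By symmetry the centroid is at mid-width, x̄ = 3.5 in.
All pieces are centred on the centroidal y-axis, so I = ΣĪ (holes subtracted) = 18.9422 in⁴.

I_yy ≈ 18.94 in⁴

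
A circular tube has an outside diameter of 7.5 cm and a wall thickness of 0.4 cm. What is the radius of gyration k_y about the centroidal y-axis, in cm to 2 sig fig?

k_y ≈ 2.5 cm

Decompose the section into non-overlapping parts with the origin at the bottom-left of its bounding rectangle.
Outer circle: ⌀7.5, A = 44.18 cm², x = 3.75 cm, Ī = 155.3 cm⁴.
Bore (subtracted): ⌀6.7, A = 35.26 cm², x = 3.75 cm, Ī = 98.92 cm⁴.
By symmetry the centroid is at mid-width, x̄ = 3.75 cm.
All pieces are centred on the centroidal y-axis, so I = ΣĪ (holes subtracted) = 56.4 cm⁴.
Radius of gyration: k = √(I/A) = √(56.4 / 8.922) = 2.514 cm.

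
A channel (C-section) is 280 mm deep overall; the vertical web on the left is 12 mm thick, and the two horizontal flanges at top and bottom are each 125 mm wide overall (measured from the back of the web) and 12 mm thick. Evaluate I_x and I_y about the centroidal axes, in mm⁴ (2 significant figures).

I_x ≈ 7.1 × 10⁷ mm⁴, I_y ≈ 8.8 × 10⁶ mm⁴

Treat the section as a set of non-overlapping primitives; coordinates are from the bounding-box lower-left.
Web: 12 × 280, A = 3 360 mm², y = 140 mm, Ī = 21 952 000 mm⁴.
Top flange (beyond web): 113 × 12, A = 1 356 mm², y = 274 mm, Ī = 16 272 mm⁴.
Bottom flange (beyond web): 113 × 12, A = 1 356 mm², y = 6 mm, Ī = 16 272 mm⁴.
By symmetry the centroid is at mid-height, ȳ = 140 mm.
Transfer each piece to the centroidal x-axis using Ī + A·d² with d = y − 140:
  web: d = 0 mm → contributes +21 952 000 mm⁴
  top flange (beyond web): d = 134 mm → contributes +24 364 608 mm⁴
  bottom flange (beyond web): d = -134 mm → contributes +24 364 608 mm⁴
Total I = 70 681 216 mm⁴.
For the y-axis: x̄ = 33.92 mm.
Repeating about the centroidal y-axis gives I_y = 8 788 268 mm⁴.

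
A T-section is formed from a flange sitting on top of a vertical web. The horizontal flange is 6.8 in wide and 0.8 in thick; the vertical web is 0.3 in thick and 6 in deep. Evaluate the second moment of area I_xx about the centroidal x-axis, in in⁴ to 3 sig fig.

I_xx ≈ 21.3 in⁴

Treat the section as a set of non-overlapping primitives; coordinates are from the bounding-box lower-left.
Flange: 6.8 × 0.8, A = 5.44 in², y = 6.4 in, Ī = 0.29013 in⁴.
Web: 0.3 × 6, A = 1.8 in², y = 3 in, Ī = 5.4 in⁴.
Centroid: ȳ = ΣA·y / ΣA = 5.5547 in.
Transfer each piece to the centroidal x-axis using Ī + A·d² with d = y − 5.5547:
  flange: d = 0.8453 in → contributes +4.1772 in⁴
  web: d = -2.5547 in → contributes +17.148 in⁴
Total I = 21.325 in⁴.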